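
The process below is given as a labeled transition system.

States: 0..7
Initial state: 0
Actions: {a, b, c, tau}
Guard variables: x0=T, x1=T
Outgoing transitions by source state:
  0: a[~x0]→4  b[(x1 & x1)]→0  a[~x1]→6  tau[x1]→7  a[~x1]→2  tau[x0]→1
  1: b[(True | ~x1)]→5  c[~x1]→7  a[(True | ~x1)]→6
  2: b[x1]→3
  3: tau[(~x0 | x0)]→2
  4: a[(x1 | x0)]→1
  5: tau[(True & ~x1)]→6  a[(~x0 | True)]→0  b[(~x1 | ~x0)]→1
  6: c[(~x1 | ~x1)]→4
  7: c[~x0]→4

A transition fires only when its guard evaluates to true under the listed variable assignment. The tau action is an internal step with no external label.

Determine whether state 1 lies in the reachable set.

Guard filter leaves 9 enabled edge(s).
Layer 0: {0}
Layer 1: {1,7}  total {0,1,7}
Layer 2: {5,6}  total {0,1,5,6,7}
Reachable = {0,1,5,6,7}
trace reaching 1: tau

Answer: REACHABLE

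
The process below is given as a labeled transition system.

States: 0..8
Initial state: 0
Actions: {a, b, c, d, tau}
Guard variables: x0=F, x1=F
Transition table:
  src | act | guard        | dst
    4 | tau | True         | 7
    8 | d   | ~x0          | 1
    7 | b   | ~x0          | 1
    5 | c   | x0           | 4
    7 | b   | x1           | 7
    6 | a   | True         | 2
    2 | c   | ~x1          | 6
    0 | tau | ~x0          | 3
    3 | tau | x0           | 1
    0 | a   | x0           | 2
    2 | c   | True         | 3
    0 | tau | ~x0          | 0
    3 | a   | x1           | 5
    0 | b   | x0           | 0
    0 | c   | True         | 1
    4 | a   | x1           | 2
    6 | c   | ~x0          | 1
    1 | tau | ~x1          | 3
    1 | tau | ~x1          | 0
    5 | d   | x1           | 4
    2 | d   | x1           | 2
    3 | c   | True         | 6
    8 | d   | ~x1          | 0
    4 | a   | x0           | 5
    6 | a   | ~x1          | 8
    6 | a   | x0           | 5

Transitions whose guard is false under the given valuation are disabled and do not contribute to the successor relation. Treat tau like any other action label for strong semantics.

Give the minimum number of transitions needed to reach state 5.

BFS to 5:
  L0 = {0}
  L1 = {1,3}
  L2 = {6}
  L3 = {2,8}
5 never appears.

Answer: UNREACHABLE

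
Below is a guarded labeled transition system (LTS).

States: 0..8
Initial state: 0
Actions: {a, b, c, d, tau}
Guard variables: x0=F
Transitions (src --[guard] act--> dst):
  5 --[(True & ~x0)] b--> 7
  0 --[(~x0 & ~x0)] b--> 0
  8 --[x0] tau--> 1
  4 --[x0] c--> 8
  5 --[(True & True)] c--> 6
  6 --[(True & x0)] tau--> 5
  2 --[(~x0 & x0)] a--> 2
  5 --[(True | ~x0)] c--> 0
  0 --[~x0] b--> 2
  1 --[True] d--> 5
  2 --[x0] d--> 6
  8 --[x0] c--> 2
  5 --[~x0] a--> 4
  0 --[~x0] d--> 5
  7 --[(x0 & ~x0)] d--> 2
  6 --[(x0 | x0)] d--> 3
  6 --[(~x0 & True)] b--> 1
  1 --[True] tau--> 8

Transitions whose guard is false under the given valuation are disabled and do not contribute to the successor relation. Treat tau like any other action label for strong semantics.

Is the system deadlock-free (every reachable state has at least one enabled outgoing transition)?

R = {0,1,2,4,5,6,7,8}
  0: b→0  b→2  d→5  [3 exit(s)]
  1: d→5  tau→8  [2 exit(s)]
  2: ∅  [no exit]
  4: ∅  [no exit]
  5: a→4  b→7  c→0  c→6  [4 exit(s)]
  6: b→1  [1 exit(s)]
  7: ∅  [no exit]
  8: ∅  [no exit]
Path to 2: b

Answer: DEADLOCK at state 2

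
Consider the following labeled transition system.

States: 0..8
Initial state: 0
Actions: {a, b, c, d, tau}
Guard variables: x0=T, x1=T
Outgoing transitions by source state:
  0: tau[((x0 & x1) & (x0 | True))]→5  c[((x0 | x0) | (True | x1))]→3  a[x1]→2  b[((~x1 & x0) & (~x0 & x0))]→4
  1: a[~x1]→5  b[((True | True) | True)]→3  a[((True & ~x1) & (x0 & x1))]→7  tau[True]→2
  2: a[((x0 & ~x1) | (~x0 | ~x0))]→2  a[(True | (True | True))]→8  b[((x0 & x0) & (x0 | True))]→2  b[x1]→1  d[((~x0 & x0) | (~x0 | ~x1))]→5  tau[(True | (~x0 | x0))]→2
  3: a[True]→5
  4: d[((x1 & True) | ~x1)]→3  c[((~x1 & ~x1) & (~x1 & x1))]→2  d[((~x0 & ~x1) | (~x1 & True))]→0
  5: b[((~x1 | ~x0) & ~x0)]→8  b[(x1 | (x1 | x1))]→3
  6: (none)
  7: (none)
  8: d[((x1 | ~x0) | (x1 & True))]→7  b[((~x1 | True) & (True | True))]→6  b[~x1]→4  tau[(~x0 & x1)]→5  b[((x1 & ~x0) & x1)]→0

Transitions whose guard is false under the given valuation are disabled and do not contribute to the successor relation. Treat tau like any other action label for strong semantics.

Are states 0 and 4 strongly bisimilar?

Compute ~ classes (split until stable):
  P[0] = {{0,1,2,3,4,5,6,7,8}}
  P[1] = {{0},{1},{2},{3},{4},{5},{6,7},{8}}
stable after 2 split(s): 8 block(s)
0∈{0}, 4∈{4}

Answer: NOT BISIMILAR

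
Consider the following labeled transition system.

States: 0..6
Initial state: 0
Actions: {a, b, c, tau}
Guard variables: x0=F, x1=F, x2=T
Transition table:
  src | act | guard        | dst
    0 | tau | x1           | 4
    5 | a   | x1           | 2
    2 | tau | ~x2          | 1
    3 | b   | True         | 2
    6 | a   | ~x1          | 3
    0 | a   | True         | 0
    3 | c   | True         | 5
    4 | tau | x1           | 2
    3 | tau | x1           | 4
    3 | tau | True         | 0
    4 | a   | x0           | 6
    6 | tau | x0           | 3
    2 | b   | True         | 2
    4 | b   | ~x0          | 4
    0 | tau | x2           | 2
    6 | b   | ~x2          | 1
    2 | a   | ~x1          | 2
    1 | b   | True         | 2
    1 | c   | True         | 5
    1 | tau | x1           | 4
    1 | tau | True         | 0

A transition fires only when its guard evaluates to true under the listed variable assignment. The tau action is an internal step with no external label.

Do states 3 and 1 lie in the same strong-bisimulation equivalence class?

Refine partition for ~:
  round 0: {{0,1,2,3,4,5,6}}
  round 1: {{0},{1,3},{2},{4},{5},{6}}
6 equivalence class(es) (converged in 2)
3∈{1,3}, 1∈{1,3}

Answer: BISIMILAR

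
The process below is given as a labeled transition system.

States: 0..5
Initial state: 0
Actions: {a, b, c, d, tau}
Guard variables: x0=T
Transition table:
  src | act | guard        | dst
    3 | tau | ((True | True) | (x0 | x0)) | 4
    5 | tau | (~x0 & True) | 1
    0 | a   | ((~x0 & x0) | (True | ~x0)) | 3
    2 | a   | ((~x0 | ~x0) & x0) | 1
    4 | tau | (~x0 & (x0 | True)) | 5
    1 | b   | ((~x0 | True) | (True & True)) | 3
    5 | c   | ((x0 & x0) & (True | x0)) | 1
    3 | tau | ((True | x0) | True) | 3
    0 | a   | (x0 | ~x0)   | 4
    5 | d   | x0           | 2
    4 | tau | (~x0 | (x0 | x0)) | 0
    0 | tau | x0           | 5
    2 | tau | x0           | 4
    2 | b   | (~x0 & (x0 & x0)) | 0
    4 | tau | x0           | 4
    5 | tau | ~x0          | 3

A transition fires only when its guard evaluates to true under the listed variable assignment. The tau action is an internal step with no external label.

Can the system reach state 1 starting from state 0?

Answer: REACHABLE

Trace:
11 transition(s) survive guard evaluation.
depth 0: {0}
depth 1: {3,4,5}  now seen {0,3,4,5}
depth 2: {1,2}  now seen {0,1,2,3,4,5}
Reachable = {0,1,2,3,4,5}
Path to 1: tau·c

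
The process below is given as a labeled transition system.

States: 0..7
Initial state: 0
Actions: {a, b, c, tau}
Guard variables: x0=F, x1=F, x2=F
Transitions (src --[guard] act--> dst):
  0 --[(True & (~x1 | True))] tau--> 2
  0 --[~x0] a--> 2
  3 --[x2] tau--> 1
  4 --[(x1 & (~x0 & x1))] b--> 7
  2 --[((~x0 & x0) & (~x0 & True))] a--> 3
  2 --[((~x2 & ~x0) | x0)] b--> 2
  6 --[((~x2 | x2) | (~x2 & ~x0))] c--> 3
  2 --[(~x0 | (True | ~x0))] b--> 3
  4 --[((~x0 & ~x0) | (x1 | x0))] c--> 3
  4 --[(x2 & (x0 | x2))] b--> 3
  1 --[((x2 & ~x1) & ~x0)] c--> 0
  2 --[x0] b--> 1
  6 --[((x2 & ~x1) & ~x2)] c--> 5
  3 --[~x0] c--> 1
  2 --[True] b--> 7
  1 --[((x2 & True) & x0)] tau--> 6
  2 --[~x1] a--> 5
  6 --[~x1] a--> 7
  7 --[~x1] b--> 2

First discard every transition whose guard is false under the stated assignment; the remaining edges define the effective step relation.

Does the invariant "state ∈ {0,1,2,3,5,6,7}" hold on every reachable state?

Allowed set {0,1,2,3,5,6,7}
Reach set: {0,1,2,3,5,7}
  0: ✓
  1: ✓
  2: ✓
  3: ✓
  5: ✓
  7: ✓

Answer: INVARIANT HOLDS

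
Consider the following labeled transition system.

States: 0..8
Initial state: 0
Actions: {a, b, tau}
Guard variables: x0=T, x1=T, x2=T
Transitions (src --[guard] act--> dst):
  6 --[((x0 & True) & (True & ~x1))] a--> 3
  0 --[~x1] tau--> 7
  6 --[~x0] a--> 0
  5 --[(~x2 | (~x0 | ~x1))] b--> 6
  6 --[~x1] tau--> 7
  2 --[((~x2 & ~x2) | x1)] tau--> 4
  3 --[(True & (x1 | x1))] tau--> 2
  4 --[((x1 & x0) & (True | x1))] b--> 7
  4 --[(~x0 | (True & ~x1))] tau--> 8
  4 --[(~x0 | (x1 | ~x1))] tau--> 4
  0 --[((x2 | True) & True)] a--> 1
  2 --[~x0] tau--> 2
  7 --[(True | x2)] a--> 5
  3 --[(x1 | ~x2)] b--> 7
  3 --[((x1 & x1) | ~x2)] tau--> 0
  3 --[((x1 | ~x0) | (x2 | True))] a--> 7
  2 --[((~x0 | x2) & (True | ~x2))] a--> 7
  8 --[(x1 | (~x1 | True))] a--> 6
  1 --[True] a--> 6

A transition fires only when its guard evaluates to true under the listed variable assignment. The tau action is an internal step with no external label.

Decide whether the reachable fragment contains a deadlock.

Answer: DEADLOCK at state 6

Analysis:
Reachable = {0,1,6}
  0: a→1  [1 exit(s)]
  1: a→6  [1 exit(s)]
  6: ∅  [STUCK]
Path to 6: a·a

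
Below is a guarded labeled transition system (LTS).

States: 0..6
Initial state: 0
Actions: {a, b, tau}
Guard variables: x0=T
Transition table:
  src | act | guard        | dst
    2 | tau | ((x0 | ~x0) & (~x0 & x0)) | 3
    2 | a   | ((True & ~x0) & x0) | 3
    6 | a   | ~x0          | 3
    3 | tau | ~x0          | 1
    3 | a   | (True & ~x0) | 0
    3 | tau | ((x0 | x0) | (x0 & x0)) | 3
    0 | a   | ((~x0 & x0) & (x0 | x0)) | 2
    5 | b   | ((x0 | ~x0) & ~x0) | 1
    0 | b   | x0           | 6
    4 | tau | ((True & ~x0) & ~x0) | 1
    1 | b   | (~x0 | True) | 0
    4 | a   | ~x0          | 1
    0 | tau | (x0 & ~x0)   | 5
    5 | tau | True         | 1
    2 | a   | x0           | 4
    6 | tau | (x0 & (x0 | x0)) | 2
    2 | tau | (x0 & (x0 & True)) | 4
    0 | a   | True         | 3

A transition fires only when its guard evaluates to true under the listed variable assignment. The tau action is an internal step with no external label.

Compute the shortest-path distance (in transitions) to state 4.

Breadth-first toward 4:
  Layer 0: {0}
  Layer 1: {3,6}
  Layer 2: {2}
  Layer 3: {4}
depth(4)=3, e.g. b·tau·a

Answer: 3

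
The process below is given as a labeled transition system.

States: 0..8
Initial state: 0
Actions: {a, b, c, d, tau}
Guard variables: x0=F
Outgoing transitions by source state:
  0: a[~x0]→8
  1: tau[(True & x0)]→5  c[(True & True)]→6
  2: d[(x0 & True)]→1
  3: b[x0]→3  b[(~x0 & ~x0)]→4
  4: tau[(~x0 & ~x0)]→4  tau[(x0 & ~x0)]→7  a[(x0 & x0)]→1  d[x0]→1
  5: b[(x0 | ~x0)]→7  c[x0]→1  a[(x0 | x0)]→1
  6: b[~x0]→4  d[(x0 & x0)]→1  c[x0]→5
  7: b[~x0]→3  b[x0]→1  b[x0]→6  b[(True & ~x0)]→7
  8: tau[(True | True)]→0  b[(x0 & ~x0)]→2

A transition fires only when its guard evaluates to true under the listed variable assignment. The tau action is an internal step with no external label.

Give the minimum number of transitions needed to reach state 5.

Breadth-first toward 5:
  depth 0: {0}
  depth 1: {8}
5 never appears.

Answer: UNREACHABLE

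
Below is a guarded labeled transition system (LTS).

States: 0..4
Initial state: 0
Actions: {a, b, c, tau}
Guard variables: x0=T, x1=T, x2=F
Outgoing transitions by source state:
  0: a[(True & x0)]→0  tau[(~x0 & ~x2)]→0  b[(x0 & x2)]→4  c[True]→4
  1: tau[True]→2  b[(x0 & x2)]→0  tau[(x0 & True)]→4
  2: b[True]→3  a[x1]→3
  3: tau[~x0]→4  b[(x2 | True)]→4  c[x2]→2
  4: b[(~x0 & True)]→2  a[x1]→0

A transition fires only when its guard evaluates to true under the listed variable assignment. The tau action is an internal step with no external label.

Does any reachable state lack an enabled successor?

Reachable = {0,4}
  0: a→0  c→4  [deg 2]
  4: a→0  [deg 1]

Answer: DEADLOCK-FREE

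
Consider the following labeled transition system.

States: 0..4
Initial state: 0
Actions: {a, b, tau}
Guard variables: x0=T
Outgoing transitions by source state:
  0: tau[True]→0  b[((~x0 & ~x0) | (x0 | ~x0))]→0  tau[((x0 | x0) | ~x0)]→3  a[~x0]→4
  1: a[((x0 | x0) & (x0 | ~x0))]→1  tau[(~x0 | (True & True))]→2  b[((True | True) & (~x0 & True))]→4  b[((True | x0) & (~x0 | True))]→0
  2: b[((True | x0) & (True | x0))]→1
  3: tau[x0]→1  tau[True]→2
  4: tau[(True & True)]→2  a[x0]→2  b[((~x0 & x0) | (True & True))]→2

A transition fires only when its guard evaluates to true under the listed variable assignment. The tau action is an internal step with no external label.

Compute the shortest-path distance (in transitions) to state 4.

Answer: UNREACHABLE

Trace:
Layered search for 4:
  depth 0: {0}
  depth 1: {3}
  depth 2: {1,2}
4 never appears.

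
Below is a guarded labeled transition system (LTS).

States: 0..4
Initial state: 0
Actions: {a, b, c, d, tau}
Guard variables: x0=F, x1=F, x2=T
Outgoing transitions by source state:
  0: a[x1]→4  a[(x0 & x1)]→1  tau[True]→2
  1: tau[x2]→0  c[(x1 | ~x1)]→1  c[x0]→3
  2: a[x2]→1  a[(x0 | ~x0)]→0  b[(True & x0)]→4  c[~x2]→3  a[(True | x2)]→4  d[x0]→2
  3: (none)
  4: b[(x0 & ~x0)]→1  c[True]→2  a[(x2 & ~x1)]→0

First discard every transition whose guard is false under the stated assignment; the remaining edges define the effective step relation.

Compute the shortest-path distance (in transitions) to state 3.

BFS to 3:
  depth 0: {0}
  depth 1: {2}
  depth 2: {1,4}
3 never appears.

Answer: UNREACHABLE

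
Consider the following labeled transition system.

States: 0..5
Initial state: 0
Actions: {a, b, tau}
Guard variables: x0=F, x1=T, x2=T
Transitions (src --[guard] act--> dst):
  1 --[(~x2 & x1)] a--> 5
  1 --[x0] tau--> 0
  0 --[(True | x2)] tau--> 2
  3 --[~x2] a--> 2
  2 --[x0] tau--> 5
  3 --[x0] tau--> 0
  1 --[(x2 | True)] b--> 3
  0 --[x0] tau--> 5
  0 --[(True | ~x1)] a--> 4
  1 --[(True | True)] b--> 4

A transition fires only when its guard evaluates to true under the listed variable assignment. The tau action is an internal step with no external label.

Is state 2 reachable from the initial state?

Answer: REACHABLE

Trace:
Guard filter leaves 4 enabled edge(s).
L0 = {0}
L1 = {2,4}  cumulative {0,2,4}
Reach set: {0,2,4}
witness 2: tau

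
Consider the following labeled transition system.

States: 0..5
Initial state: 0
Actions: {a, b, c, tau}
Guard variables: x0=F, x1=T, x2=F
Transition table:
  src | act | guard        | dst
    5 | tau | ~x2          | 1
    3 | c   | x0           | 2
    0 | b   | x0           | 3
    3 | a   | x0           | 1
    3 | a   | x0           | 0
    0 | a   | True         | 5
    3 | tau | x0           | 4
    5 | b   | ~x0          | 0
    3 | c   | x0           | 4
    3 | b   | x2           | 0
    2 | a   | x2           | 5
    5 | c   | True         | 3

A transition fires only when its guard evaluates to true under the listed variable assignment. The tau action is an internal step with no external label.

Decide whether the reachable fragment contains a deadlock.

Answer: DEADLOCK at state 1

Working:
Reach set: {0,1,3,5}
  0: a→5  [deg 1]
  1: ∅  [deadlock]
  3: ∅  [deadlock]
  5: b→0  c→3  tau→1  [deg 3]
trace reaching 1: a·tau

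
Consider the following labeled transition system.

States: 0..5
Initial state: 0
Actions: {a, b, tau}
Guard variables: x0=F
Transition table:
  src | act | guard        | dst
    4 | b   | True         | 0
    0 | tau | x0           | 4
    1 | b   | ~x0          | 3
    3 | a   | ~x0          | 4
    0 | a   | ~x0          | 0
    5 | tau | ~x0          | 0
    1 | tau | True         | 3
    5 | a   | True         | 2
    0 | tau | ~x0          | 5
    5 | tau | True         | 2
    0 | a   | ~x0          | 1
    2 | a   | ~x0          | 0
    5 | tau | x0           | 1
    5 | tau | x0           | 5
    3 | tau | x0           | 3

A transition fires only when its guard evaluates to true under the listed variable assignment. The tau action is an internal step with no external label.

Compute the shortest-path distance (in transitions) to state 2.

Layered search for 2:
  L0 = {0}
  L1 = {1,5}
  L2 = {2,3}
depth(2)=2, e.g. tau·a

Answer: 2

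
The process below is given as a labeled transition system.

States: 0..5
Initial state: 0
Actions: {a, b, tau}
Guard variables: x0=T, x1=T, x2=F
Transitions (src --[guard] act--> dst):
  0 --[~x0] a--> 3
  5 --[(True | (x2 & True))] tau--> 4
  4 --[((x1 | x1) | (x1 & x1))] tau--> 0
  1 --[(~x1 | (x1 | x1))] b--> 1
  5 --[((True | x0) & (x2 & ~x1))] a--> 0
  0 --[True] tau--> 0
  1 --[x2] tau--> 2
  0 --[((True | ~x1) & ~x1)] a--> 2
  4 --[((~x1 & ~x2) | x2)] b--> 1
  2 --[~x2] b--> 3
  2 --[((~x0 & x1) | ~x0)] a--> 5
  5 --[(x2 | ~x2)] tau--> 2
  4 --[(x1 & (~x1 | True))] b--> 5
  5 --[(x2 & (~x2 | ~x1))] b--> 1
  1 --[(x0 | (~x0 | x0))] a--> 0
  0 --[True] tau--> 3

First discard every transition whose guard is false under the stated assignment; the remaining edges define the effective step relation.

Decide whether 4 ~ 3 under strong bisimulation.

Answer: NOT BISIMILAR

Working:
Bisimulation quotient by refinement:
  round 0: {{0,1,2,3,4,5}}
  round 1: {{0,5},{1},{2},{3},{4}}
  round 2: {{0},{1},{2},{3},{4},{5}}
6 equivalence class(es) (converged in 3)
[4]={4}  [3]={3}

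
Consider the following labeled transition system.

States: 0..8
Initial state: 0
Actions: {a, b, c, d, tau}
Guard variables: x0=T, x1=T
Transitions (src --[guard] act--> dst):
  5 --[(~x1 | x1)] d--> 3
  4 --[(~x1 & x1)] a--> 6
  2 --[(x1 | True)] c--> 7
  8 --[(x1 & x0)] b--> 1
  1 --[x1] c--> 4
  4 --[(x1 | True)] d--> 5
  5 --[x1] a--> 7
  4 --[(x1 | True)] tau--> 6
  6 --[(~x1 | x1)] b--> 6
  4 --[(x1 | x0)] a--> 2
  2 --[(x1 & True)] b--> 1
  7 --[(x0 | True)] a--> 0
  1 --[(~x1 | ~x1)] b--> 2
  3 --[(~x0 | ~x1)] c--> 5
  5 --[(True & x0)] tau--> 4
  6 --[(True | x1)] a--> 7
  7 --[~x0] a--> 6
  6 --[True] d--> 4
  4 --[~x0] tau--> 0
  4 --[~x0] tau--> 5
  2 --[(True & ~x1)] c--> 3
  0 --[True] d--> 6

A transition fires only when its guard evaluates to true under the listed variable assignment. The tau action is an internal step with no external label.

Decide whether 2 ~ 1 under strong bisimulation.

Bisimulation quotient by refinement:
  P[0] = {{0,1,2,3,4,5,6,7,8}}
  P[1] = {{0},{1},{2},{3},{4,5},{6},{7},{8}}
  P[2] = {{0},{1},{2},{3},{4},{5},{6},{7},{8}}
9 equivalence class(es) (converged in 3)
class of 2: {2}; class of 1: {1}

Answer: NOT BISIMILAR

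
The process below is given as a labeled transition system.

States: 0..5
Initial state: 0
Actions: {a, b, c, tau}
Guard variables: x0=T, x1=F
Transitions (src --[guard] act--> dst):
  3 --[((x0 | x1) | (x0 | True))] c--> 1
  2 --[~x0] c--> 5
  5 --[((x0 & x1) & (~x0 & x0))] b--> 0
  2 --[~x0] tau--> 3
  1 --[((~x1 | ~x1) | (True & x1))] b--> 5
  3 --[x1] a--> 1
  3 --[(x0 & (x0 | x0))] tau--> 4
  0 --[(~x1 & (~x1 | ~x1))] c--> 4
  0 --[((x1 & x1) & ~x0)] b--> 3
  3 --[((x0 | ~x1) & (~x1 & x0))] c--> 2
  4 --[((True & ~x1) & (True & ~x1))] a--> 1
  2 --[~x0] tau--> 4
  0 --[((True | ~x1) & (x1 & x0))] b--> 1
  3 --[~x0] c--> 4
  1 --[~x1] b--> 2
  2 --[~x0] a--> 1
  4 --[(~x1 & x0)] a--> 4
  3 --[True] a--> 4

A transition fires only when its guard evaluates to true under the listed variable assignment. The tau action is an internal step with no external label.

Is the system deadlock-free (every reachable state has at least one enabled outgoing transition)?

Answer: DEADLOCK at state 2

Working:
Reachable = {0,1,2,4,5}
  0: c→4  [1 exit(s)]
  1: b→2  b→5  [2 exit(s)]
  2: ∅  [deadlock]
  4: a→1  a→4  [2 exit(s)]
  5: ∅  [deadlock]
trace reaching 2: c·a·b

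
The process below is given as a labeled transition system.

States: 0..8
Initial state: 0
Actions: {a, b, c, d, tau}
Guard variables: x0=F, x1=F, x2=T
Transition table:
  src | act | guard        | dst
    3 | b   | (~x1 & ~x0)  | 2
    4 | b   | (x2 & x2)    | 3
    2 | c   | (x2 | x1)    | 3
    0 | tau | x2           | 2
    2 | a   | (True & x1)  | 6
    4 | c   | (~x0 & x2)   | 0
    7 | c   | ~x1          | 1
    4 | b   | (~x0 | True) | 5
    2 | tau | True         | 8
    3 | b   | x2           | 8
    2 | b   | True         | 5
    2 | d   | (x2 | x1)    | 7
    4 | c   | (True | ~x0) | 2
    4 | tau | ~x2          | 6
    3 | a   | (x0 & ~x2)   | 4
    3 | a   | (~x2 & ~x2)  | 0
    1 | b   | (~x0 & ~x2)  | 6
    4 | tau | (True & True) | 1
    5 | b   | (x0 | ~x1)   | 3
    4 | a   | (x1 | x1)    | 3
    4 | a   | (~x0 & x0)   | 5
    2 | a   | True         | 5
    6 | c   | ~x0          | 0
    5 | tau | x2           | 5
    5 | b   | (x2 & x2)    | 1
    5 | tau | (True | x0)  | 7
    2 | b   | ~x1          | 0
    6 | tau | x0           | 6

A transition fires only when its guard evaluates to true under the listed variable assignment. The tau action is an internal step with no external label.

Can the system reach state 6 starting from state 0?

Answer: UNREACHABLE

Trace:
20 transition(s) survive guard evaluation.
L0 = {0}
L1 = {2}  total {0,2}
L2 = {3,5,7,8}  total {0,2,3,5,7,8}
L3 = {1}  total {0,1,2,3,5,7,8}
Reachable = {0,1,2,3,5,7,8}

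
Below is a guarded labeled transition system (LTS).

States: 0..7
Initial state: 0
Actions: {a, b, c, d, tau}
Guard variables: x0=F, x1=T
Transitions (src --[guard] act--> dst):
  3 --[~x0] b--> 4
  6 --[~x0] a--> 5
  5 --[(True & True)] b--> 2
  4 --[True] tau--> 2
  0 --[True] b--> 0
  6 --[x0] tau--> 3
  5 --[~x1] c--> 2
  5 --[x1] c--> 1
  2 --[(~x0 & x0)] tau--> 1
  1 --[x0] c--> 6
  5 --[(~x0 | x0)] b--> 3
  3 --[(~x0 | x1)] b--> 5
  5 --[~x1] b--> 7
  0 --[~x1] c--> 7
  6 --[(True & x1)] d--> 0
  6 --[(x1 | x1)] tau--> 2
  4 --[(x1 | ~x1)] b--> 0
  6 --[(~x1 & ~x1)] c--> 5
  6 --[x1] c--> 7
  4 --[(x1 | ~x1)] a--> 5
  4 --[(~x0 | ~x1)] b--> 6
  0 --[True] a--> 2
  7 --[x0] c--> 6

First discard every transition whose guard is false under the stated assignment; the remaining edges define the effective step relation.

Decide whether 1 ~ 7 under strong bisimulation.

Answer: BISIMILAR

Trace:
Refine partition for ~:
  π0 = {{0,1,2,3,4,5,6,7}}
  π1 = {{0},{1,2,7},{3},{4},{5},{6}}
Fixed point at round 2; 6 class(es).
[1]={1,2,7}  [7]={1,2,7}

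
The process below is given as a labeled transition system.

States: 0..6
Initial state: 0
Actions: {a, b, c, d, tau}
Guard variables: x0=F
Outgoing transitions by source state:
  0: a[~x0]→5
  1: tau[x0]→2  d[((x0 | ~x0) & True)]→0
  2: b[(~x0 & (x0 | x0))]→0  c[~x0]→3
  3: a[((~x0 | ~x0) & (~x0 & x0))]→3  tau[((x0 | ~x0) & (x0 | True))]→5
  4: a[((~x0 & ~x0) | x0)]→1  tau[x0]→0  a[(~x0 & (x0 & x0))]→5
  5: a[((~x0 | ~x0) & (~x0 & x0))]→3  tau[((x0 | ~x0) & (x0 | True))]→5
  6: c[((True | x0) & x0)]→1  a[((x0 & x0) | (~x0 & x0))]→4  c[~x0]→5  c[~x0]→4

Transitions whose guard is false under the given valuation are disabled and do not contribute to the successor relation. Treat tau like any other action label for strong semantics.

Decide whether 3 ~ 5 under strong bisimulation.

Compute ~ classes (split until stable):
  round 0: {{0,1,2,3,4,5,6}}
  round 1: {{0,4},{1},{2,6},{3,5}}
  round 2: {{0},{1},{2},{3,5},{4},{6}}
6 equivalence class(es) (converged in 3)
class of 3: {3,5}; class of 5: {3,5}

Answer: BISIMILAR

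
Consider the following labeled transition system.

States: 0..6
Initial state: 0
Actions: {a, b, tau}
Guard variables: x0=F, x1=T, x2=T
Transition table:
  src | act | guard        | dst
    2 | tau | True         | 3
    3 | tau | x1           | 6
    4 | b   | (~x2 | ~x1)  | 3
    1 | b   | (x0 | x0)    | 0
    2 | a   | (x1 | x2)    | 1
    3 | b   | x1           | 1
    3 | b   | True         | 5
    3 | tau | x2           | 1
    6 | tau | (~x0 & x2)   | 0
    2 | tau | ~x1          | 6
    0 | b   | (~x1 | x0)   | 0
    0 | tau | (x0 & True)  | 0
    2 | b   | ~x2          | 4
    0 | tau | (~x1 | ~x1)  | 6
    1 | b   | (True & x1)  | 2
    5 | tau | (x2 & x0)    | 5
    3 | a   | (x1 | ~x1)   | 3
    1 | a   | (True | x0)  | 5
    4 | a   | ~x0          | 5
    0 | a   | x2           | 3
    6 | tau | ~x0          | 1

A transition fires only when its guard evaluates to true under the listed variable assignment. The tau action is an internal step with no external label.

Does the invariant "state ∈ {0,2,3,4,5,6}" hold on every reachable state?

Safe = {0,2,3,4,5,6}
R = {0,1,2,3,5,6}
  0: ok
  1: VIOLATES
  2: ok
  3: ok
  5: ok
  6: ok
counterexample path to 1: a·tau

Answer: INVARIANT VIOLATED at state 1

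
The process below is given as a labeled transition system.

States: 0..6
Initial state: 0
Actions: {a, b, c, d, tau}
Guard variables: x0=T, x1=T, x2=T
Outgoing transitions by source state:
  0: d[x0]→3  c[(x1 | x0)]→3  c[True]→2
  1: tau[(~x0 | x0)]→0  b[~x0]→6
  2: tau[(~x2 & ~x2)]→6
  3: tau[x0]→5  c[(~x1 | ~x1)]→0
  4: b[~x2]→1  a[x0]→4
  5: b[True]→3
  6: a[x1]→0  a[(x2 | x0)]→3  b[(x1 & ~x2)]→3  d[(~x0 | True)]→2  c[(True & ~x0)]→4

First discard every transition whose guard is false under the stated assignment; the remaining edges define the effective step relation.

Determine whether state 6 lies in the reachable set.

Guard filter leaves 10 enabled edge(s).
depth 0: {0}
depth 1: {2,3}  total {0,2,3}
depth 2: {5}  total {0,2,3,5}
Reach set: {0,2,3,5}

Answer: UNREACHABLE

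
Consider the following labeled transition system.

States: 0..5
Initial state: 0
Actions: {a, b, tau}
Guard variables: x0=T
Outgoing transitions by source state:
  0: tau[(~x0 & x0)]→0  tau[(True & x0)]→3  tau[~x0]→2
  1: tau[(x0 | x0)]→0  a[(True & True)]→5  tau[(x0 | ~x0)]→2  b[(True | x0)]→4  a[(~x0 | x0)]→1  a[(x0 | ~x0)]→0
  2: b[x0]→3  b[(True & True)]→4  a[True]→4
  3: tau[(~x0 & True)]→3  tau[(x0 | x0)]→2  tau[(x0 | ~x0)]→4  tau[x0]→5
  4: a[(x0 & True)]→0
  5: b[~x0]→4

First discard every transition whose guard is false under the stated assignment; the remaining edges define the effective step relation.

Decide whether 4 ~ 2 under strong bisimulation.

Compute ~ classes (split until stable):
  π0 = {{0,1,2,3,4,5}}
  π1 = {{0,3},{1},{2},{4},{5}}
  π2 = {{0},{1},{2},{3},{4},{5}}
6 equivalence class(es) (converged in 3)
[4]={4}  [2]={2}

Answer: NOT BISIMILAR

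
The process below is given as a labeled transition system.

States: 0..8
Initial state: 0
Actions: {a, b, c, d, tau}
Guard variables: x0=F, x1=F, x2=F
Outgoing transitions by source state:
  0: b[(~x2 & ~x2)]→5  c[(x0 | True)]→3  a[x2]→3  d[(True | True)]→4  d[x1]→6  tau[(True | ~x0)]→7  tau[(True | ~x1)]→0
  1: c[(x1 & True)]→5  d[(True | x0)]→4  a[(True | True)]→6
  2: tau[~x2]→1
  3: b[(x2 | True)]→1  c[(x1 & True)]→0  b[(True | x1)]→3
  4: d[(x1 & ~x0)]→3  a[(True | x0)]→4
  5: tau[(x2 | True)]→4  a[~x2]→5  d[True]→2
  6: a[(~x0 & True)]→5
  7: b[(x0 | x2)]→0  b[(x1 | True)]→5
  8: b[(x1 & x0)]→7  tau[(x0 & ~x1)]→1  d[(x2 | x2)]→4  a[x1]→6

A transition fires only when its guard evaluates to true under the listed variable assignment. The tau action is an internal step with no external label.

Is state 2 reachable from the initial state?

Answer: REACHABLE

Analysis:
After dropping false guards: 16 live edges.
Layer 0: {0}
Layer 1: {3,4,5,7}  total {0,3,4,5,7}
Layer 2: {1,2}  total {0,1,2,3,4,5,7}
Layer 3: {6}  total {0,1,2,3,4,5,6,7}
Reachable = {0,1,2,3,4,5,6,7}
trace reaching 2: b·d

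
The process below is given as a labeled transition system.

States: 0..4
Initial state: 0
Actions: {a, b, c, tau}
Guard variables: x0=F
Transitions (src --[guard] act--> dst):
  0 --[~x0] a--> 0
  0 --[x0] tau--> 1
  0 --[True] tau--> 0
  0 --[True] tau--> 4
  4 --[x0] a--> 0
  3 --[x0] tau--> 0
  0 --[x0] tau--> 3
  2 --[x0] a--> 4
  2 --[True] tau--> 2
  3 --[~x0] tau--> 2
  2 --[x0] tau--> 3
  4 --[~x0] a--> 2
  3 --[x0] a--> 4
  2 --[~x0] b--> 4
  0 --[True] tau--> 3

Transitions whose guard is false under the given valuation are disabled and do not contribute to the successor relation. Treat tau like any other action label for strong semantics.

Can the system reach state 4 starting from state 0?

After dropping false guards: 8 live edges.
Layer 0: {0}
Layer 1: {3,4}  total {0,3,4}
Layer 2: {2}  total {0,2,3,4}
Reach set: {0,2,3,4}
Path to 4: tau

Answer: REACHABLE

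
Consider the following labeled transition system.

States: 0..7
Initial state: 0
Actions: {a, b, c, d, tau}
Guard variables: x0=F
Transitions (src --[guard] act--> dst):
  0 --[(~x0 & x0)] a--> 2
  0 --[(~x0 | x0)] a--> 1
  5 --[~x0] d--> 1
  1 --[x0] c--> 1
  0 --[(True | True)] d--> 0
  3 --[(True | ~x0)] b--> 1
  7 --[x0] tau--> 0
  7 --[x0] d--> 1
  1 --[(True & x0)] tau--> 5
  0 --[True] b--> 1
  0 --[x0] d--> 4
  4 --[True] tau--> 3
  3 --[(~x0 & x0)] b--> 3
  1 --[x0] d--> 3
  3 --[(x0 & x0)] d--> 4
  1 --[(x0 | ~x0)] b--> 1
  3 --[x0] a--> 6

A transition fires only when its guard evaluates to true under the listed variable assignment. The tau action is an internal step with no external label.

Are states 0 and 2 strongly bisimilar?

Bisimulation quotient by refinement:
  P[0] = {{0,1,2,3,4,5,6,7}}
  P[1] = {{0},{1,3},{2,6,7},{4},{5}}
Fixed point at round 2; 5 class(es).
[0]={0}  [2]={2,6,7}

Answer: NOT BISIMILAR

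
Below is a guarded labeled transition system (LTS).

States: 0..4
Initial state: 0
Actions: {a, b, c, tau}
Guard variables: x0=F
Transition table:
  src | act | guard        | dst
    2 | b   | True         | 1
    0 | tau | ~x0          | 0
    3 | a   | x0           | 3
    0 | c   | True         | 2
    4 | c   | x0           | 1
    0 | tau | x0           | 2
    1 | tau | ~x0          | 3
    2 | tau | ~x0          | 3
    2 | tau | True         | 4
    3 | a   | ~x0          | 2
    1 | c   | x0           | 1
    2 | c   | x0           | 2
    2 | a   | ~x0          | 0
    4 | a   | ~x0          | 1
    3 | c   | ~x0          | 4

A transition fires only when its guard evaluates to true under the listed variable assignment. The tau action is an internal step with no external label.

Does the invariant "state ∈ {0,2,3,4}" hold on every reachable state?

Answer: INVARIANT VIOLATED at state 1

Trace:
Safe = {0,2,3,4}
Reachable = {0,1,2,3,4}
  0: ✓
  1: ✗ unsafe
  2: ✓
  3: ✓
  4: ✓
counterexample path to 1: c·b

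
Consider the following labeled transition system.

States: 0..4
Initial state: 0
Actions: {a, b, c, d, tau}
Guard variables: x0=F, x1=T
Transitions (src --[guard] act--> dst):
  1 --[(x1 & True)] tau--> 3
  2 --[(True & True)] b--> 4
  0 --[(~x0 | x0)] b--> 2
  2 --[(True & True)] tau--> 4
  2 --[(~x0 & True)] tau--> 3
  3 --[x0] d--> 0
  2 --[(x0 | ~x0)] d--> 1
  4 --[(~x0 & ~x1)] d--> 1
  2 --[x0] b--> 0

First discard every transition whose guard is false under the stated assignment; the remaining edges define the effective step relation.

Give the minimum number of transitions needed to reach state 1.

Answer: 2

Trace:
Layered search for 1:
  L0 = {0}
  L1 = {2}
  L2 = {1,3,4}
depth(1)=2, e.g. b·d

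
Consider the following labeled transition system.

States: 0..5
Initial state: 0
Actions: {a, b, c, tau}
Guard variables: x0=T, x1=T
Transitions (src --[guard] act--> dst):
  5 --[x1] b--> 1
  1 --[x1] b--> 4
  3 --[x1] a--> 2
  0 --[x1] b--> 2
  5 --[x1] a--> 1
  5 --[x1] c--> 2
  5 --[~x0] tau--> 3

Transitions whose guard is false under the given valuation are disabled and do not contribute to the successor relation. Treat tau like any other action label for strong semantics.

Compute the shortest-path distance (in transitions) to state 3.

Answer: UNREACHABLE

Analysis:
BFS to 3:
  Layer 0: {0}
  Layer 1: {2}
3 never appears.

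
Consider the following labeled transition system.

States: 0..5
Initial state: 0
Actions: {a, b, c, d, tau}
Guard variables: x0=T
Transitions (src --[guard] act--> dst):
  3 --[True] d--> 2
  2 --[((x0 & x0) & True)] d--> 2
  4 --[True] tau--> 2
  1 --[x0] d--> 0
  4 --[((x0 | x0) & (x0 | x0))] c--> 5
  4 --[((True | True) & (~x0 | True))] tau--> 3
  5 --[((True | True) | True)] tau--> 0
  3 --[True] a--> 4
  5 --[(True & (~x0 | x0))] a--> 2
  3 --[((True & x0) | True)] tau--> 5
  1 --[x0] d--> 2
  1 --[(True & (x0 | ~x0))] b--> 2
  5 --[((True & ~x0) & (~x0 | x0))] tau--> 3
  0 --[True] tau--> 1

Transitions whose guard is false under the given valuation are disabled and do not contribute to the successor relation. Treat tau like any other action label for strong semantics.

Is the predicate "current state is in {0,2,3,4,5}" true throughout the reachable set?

Answer: INVARIANT VIOLATED at state 1

Analysis:
Allowed set {0,2,3,4,5}
R = {0,1,2}
  0: ✓
  1: outside
  2: ✓
witness against invariant: tau → 1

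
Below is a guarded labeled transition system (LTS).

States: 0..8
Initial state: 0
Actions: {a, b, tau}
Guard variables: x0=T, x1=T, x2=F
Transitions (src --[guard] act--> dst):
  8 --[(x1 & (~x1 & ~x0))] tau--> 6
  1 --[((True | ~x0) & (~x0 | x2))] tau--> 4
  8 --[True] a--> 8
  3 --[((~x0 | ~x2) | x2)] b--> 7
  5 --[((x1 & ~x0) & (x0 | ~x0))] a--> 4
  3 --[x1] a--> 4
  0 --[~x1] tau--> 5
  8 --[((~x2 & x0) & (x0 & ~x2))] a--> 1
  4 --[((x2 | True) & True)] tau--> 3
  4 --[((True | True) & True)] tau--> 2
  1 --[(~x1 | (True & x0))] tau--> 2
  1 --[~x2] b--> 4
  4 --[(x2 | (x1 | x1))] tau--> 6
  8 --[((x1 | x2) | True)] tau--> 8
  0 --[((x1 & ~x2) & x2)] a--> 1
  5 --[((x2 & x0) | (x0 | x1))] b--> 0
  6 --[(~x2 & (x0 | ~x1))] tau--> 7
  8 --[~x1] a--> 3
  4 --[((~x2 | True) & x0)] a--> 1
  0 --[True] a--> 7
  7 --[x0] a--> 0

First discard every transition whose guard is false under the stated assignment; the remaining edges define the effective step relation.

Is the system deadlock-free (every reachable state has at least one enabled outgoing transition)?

Answer: DEADLOCK-FREE

Analysis:
Reach set: {0,7}
  0: a→7  [1 out]
  7: a→0  [1 out]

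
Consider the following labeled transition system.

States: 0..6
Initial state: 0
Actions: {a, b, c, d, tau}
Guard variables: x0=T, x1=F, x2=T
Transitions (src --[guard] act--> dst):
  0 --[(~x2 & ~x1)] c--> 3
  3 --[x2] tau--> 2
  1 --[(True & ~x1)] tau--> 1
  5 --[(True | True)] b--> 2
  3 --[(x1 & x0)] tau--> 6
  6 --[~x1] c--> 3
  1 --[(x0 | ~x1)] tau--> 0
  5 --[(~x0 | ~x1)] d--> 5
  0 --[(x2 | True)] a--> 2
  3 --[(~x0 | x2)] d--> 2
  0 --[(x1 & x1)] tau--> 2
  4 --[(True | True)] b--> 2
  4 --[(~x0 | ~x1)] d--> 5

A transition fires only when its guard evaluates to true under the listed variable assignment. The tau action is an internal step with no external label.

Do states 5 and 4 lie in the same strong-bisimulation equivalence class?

Bisimulation quotient by refinement:
  round 0: {{0,1,2,3,4,5,6}}
  round 1: {{0},{1},{2},{3},{4,5},{6}}
stable after 2 split(s): 6 block(s)
5∈{4,5}, 4∈{4,5}

Answer: BISIMILAR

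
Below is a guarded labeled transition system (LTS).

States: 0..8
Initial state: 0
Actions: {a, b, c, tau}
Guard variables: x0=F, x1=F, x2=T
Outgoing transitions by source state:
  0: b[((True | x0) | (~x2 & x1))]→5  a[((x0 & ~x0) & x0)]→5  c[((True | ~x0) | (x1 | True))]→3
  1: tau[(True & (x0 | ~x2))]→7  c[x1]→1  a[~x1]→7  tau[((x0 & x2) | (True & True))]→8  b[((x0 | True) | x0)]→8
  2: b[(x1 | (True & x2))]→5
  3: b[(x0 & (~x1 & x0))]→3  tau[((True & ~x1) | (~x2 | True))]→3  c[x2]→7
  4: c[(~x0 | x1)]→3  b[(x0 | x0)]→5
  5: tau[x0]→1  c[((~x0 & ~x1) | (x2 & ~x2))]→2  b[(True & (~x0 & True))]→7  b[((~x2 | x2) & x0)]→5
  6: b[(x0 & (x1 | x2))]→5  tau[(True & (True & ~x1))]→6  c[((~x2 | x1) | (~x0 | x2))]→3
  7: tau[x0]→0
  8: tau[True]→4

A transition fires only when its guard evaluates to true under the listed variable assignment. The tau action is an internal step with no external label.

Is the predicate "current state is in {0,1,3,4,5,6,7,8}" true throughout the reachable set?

Answer: INVARIANT VIOLATED at state 2

Working:
Allowed set {0,1,3,4,5,6,7,8}
Reachable = {0,2,3,5,7}
  0: ✓
  2: ✗ unsafe
  3: ✓
  5: ✓
  7: ✓
counterexample path to 2: b·c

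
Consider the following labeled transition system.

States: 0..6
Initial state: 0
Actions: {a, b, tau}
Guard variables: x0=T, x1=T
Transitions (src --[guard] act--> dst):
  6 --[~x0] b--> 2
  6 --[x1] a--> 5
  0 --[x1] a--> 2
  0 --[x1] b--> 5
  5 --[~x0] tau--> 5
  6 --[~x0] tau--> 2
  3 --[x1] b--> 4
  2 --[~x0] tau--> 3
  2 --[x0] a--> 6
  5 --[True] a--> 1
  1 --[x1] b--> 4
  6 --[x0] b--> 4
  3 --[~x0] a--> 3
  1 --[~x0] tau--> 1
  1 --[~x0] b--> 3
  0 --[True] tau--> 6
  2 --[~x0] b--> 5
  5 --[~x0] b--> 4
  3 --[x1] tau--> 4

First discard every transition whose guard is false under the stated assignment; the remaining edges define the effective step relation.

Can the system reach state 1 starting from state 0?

Answer: REACHABLE

Working:
After dropping false guards: 10 live edges.
L0 = {0}
L1 = {2,5,6}  cumulative {0,2,5,6}
L2 = {1,4}  cumulative {0,1,2,4,5,6}
Reachable = {0,1,2,4,5,6}
Path to 1: b·a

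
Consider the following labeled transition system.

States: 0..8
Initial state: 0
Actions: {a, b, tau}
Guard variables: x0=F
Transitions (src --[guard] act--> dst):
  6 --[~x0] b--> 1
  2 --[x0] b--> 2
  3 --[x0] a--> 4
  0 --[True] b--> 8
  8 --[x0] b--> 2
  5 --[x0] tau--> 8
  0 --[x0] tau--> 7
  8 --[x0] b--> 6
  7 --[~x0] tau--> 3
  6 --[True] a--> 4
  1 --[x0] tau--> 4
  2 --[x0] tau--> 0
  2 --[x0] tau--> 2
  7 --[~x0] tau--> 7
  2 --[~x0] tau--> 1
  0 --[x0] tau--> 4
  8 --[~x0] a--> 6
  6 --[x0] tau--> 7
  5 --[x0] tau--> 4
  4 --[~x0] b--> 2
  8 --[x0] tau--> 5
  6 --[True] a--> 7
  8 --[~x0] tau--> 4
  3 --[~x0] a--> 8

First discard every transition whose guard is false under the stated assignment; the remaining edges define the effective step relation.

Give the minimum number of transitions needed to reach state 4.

Answer: 2

Working:
Breadth-first toward 4:
  Layer 0: {0}
  Layer 1: {8}
  Layer 2: {4,6}
4 enters at depth 2; path b·tau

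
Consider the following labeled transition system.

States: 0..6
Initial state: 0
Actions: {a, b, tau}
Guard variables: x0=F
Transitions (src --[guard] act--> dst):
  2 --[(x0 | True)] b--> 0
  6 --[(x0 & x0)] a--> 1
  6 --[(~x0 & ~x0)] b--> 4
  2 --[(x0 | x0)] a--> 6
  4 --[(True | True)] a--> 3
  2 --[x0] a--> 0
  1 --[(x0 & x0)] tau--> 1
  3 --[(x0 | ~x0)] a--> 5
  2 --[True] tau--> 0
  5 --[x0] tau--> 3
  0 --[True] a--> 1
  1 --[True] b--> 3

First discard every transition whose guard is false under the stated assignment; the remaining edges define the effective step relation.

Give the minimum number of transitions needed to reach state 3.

Layered search for 3:
  L0 = {0}
  L1 = {1}
  L2 = {3}
3 enters at depth 2; path a·b

Answer: 2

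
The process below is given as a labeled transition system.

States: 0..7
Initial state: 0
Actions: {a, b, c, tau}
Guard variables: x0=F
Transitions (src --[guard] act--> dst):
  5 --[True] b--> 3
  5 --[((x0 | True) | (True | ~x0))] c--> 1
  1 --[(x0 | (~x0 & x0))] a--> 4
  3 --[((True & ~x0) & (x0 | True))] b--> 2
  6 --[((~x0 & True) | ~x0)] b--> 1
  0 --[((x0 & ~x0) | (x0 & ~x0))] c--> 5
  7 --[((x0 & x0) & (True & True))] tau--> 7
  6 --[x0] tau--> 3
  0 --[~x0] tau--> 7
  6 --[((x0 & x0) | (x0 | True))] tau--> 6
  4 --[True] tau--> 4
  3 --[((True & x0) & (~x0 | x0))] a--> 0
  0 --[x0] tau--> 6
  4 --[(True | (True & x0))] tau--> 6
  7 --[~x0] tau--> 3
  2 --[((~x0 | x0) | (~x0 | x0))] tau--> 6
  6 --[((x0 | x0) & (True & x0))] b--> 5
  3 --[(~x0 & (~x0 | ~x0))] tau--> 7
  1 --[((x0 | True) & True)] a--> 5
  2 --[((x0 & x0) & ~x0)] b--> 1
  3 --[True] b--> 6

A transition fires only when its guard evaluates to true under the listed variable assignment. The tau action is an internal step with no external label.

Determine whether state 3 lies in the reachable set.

Answer: REACHABLE

Analysis:
13 transition(s) survive guard evaluation.
L0 = {0}
L1 = {7}  now seen {0,7}
L2 = {3}  now seen {0,3,7}
L3 = {2,6}  now seen {0,2,3,6,7}
L4 = {1}  now seen {0,1,2,3,6,7}
L5 = {5}  now seen {0,1,2,3,5,6,7}
R = {0,1,2,3,5,6,7}
Path to 3: tau·tau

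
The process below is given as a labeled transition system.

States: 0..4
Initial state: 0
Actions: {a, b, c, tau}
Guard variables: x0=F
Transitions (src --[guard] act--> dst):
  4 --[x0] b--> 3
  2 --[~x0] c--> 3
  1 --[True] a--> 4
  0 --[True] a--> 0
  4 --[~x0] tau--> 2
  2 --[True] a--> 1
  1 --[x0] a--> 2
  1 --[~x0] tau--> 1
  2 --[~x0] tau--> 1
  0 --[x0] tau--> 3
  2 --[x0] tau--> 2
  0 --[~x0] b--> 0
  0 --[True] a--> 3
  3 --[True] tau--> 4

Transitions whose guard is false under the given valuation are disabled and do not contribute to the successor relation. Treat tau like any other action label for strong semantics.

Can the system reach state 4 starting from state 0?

After dropping false guards: 10 live edges.
depth 0: {0}
depth 1: {3}  total {0,3}
depth 2: {4}  total {0,3,4}
depth 3: {2}  total {0,2,3,4}
depth 4: {1}  total {0,1,2,3,4}
Reach set: {0,1,2,3,4}
Path to 4: a·tau

Answer: REACHABLE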